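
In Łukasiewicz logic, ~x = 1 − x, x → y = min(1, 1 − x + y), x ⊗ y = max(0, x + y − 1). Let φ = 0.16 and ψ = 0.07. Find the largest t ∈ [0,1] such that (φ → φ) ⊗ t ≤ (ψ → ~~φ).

φ → φ = min(1, 1 − 0.16 + 0.16) = min(1, 1.00) = 1.00
So the left factor is φ → φ = 1.00.
~φ = 1 − 0.16 = 0.84
~~φ = 1 − 0.84 = 0.16
ψ → ~~φ = min(1, 1 − 0.07 + 0.16) = min(1, 1.09) = 1.00
So the right-hand bound is ψ → ~~φ = 1.00.
The residuum of the Łukasiewicz t-norm gives the supremum: min(1, 1 − 1.00 + 1.00).
1 − 1.00 + 1.00 = 1.00, so t = min(1, 1.00) = 1.00.
Check: 1.00 ⊗ 1.00 = max(0, 1.00) = 1.00 ≤ 1.00.

1.00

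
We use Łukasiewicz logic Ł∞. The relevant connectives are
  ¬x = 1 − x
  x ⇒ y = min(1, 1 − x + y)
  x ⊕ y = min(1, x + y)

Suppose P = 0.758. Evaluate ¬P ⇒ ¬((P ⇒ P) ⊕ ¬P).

¬P = 1 − 0.758 = 0.242
P ⇒ P = min(1, 1 − 0.758 + 0.758) = min(1, 1.000) = 1.000
(P ⇒ P) ⊕ ¬P = min(1, 1.000 + 0.242) = min(1, 1.242) = 1.000
¬((P ⇒ P) ⊕ ¬P) = 1 − 1.000 = 0.000
¬P ⇒ ¬((P ⇒ P) ⊕ ¬P) = min(1, 1 − 0.242 + 0.000) = min(1, 0.758) = 0.758

0.758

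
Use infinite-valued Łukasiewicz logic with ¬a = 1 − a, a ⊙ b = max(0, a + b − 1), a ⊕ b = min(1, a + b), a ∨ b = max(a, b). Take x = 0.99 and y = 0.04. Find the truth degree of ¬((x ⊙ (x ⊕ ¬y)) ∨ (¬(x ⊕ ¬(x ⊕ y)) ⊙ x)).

¬y = 1 − 0.04 = 0.96
x ⊕ ¬y = min(1, 0.99 + 0.96) = min(1, 1.95) = 1.00
x ⊙ (x ⊕ ¬y) = max(0, 0.99 + 1.00 − 1) = max(0, 0.99) = 0.99
x ⊕ y = min(1, 0.99 + 0.04) = min(1, 1.03) = 1.00
¬(x ⊕ y) = 1 − 1.00 = 0.00
x ⊕ ¬(x ⊕ y) = min(1, 0.99 + 0.00) = min(1, 0.99) = 0.99
¬(x ⊕ ¬(x ⊕ y)) = 1 − 0.99 = 0.01
¬(x ⊕ ¬(x ⊕ y)) ⊙ x = max(0, 0.01 + 0.99 − 1) = max(0, 0.00) = 0.00
(x ⊙ (x ⊕ ¬y)) ∨ (¬(x ⊕ ¬(x ⊕ y)) ⊙ x) = max(0.99, 0.00) = 0.99
¬((x ⊙ (x ⊕ ¬y)) ∨ (¬(x ⊕ ¬(x ⊕ y)) ⊙ x)) = 1 − 0.99 = 0.01

0.01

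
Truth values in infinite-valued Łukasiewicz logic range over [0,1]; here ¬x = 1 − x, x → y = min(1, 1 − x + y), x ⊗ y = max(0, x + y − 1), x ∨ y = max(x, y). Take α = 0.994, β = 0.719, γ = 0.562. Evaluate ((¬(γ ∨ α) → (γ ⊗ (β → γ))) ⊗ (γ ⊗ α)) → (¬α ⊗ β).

0.444

γ ∨ α = max(0.562, 0.994) = 0.994
¬(γ ∨ α) = 1 − 0.994 = 0.006
β → γ = min(1, 1 − 0.719 + 0.562) = min(1, 0.843) = 0.843
γ ⊗ (β → γ) = max(0, 0.562 + 0.843 − 1) = max(0, 0.405) = 0.405
¬(γ ∨ α) → (γ ⊗ (β → γ)) = min(1, 1 − 0.006 + 0.405) = min(1, 1.399) = 1.000
γ ⊗ α = max(0, 0.562 + 0.994 − 1) = max(0, 0.556) = 0.556
(¬(γ ∨ α) → (γ ⊗ (β → γ))) ⊗ (γ ⊗ α) = max(0, 1.000 + 0.556 − 1) = max(0, 0.556) = 0.556
¬α = 1 − 0.994 = 0.006
¬α ⊗ β = max(0, 0.006 + 0.719 − 1) = max(0, -0.275) = 0.000
((¬(γ ∨ α) → (γ ⊗ (β → γ))) ⊗ (γ ⊗ α)) → (¬α ⊗ β) = min(1, 1 − 0.556 + 0.000) = min(1, 0.444) = 0.444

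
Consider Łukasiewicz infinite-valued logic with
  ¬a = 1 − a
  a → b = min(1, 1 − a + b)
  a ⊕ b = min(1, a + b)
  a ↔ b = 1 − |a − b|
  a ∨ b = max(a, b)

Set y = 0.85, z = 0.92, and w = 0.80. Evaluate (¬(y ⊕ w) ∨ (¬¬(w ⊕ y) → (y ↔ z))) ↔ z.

0.99

y ⊕ w = min(1, 0.85 + 0.80) = min(1, 1.65) = 1.00
¬(y ⊕ w) = 1 − 1.00 = 0.00
w ⊕ y = min(1, 0.80 + 0.85) = min(1, 1.65) = 1.00
¬(w ⊕ y) = 1 − 1.00 = 0.00
¬¬(w ⊕ y) = 1 − 0.00 = 1.00
y ↔ z = 1 − |0.85 − 0.92| = 1 − 0.07 = 0.93
¬¬(w ⊕ y) → (y ↔ z) = min(1, 1 − 1.00 + 0.93) = min(1, 0.93) = 0.93
¬(y ⊕ w) ∨ (¬¬(w ⊕ y) → (y ↔ z)) = max(0.00, 0.93) = 0.93
(¬(y ⊕ w) ∨ (¬¬(w ⊕ y) → (y ↔ z))) ↔ z = 1 − |0.93 − 0.92| = 1 − 0.01 = 0.99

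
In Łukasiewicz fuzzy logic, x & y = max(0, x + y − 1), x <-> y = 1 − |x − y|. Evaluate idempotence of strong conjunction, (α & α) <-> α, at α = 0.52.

α & α = max(0, 0.52 + 0.52 − 1) = max(0, 0.04) = 0.04
(α & α) <-> α = 1 − |0.04 − 0.52| = 1 − 0.48 = 0.52
(The value 0.52 < 1 shows this instance is not satisfied; fails in Ł∞ since a ⊗ a = max(0, 2a−1) ≠ a in general.)

0.52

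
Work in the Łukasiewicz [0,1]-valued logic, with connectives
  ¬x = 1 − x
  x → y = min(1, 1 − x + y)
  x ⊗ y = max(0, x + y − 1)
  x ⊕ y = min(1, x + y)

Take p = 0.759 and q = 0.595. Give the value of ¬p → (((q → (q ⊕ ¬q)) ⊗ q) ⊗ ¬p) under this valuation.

¬p = 1 − 0.759 = 0.241
¬q = 1 − 0.595 = 0.405
q ⊕ ¬q = min(1, 0.595 + 0.405) = min(1, 1.000) = 1.000
q → (q ⊕ ¬q) = min(1, 1 − 0.595 + 1.000) = min(1, 1.405) = 1.000
(q → (q ⊕ ¬q)) ⊗ q = max(0, 1.000 + 0.595 − 1) = max(0, 0.595) = 0.595
((q → (q ⊕ ¬q)) ⊗ q) ⊗ ¬p = max(0, 0.595 + 0.241 − 1) = max(0, -0.164) = 0.000
¬p → (((q → (q ⊕ ¬q)) ⊗ q) ⊗ ¬p) = min(1, 1 − 0.241 + 0.000) = min(1, 0.759) = 0.759

0.759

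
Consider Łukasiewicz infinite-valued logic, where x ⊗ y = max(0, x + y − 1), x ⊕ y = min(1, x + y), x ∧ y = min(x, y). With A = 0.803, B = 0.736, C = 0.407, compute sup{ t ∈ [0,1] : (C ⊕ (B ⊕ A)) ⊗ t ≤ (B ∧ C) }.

0.407

B ⊕ A = min(1, 0.736 + 0.803) = min(1, 1.539) = 1.000
C ⊕ (B ⊕ A) = min(1, 0.407 + 1.000) = min(1, 1.407) = 1.000
So the left factor is C ⊕ (B ⊕ A) = 1.000.
B ∧ C = min(0.736, 0.407) = 0.407
So the right-hand bound is B ∧ C = 0.407.
The residuum of the Łukasiewicz t-norm gives the supremum: min(1, 1 − 1.000 + 0.407).
1 − 1.000 + 0.407 = 0.407, so t = min(1, 0.407) = 0.407.
Check: 1.000 ⊗ 0.407 = max(0, 0.407) = 0.407 ≤ 0.407.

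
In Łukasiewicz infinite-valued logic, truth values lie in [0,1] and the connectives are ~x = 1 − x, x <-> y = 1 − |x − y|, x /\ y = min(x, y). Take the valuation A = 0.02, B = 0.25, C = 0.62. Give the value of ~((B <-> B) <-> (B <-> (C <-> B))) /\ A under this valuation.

0.02

B <-> B = 1 − |0.25 − 0.25| = 1 − 0.00 = 1.00
C <-> B = 1 − |0.62 − 0.25| = 1 − 0.37 = 0.63
B <-> (C <-> B) = 1 − |0.25 − 0.63| = 1 − 0.38 = 0.62
(B <-> B) <-> (B <-> (C <-> B)) = 1 − |1.00 − 0.62| = 1 − 0.38 = 0.62
~((B <-> B) <-> (B <-> (C <-> B))) = 1 − 0.62 = 0.38
~((B <-> B) <-> (B <-> (C <-> B))) /\ A = min(0.38, 0.02) = 0.02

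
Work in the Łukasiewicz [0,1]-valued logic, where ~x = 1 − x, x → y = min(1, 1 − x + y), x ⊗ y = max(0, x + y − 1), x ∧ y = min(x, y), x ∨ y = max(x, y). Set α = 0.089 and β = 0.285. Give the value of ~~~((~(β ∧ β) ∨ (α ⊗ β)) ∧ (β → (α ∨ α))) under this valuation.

β ∧ β = min(0.285, 0.285) = 0.285
~(β ∧ β) = 1 − 0.285 = 0.715
α ⊗ β = max(0, 0.089 + 0.285 − 1) = max(0, -0.626) = 0.000
~(β ∧ β) ∨ (α ⊗ β) = max(0.715, 0.000) = 0.715
α ∨ α = max(0.089, 0.089) = 0.089
β → (α ∨ α) = min(1, 1 − 0.285 + 0.089) = min(1, 0.804) = 0.804
(~(β ∧ β) ∨ (α ⊗ β)) ∧ (β → (α ∨ α)) = min(0.715, 0.804) = 0.715
~((~(β ∧ β) ∨ (α ⊗ β)) ∧ (β → (α ∨ α))) = 1 − 0.715 = 0.285
~~((~(β ∧ β) ∨ (α ⊗ β)) ∧ (β → (α ∨ α))) = 1 − 0.285 = 0.715
~~~((~(β ∧ β) ∨ (α ⊗ β)) ∧ (β → (α ∨ α))) = 1 − 0.715 = 0.285

0.285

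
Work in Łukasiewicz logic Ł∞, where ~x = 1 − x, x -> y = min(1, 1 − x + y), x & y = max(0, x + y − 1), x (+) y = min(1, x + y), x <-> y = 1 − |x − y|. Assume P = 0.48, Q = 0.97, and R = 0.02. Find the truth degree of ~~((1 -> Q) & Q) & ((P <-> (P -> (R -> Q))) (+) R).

0.44

1 -> Q = min(1, 1 − 1.00 + 0.97) = min(1, 0.97) = 0.97
(1 -> Q) & Q = max(0, 0.97 + 0.97 − 1) = max(0, 0.94) = 0.94
~((1 -> Q) & Q) = 1 − 0.94 = 0.06
~~((1 -> Q) & Q) = 1 − 0.06 = 0.94
R -> Q = min(1, 1 − 0.02 + 0.97) = min(1, 1.95) = 1.00
P -> (R -> Q) = min(1, 1 − 0.48 + 1.00) = min(1, 1.52) = 1.00
P <-> (P -> (R -> Q)) = 1 − |0.48 − 1.00| = 1 − 0.52 = 0.48
(P <-> (P -> (R -> Q))) (+) R = min(1, 0.48 + 0.02) = min(1, 0.50) = 0.50
~~((1 -> Q) & Q) & ((P <-> (P -> (R -> Q))) (+) R) = max(0, 0.94 + 0.50 − 1) = max(0, 0.44) = 0.44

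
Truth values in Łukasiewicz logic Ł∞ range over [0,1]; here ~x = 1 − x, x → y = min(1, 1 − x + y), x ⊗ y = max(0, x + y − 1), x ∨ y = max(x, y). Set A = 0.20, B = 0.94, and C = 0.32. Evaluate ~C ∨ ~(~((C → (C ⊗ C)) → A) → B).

~C = 1 − 0.32 = 0.68
C ⊗ C = max(0, 0.32 + 0.32 − 1) = max(0, -0.36) = 0.00
C → (C ⊗ C) = min(1, 1 − 0.32 + 0.00) = min(1, 0.68) = 0.68
(C → (C ⊗ C)) → A = min(1, 1 − 0.68 + 0.20) = min(1, 0.52) = 0.52
~((C → (C ⊗ C)) → A) = 1 − 0.52 = 0.48
~((C → (C ⊗ C)) → A) → B = min(1, 1 − 0.48 + 0.94) = min(1, 1.46) = 1.00
~(~((C → (C ⊗ C)) → A) → B) = 1 − 1.00 = 0.00
~C ∨ ~(~((C → (C ⊗ C)) → A) → B) = max(0.68, 0.00) = 0.68

0.68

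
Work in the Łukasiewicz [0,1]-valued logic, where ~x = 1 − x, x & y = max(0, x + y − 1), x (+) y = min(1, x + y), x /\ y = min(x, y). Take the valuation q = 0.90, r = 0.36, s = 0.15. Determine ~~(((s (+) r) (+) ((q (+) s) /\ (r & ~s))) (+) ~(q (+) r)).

0.72

s (+) r = min(1, 0.15 + 0.36) = min(1, 0.51) = 0.51
q (+) s = min(1, 0.90 + 0.15) = min(1, 1.05) = 1.00
~s = 1 − 0.15 = 0.85
r & ~s = max(0, 0.36 + 0.85 − 1) = max(0, 0.21) = 0.21
(q (+) s) /\ (r & ~s) = min(1.00, 0.21) = 0.21
(s (+) r) (+) ((q (+) s) /\ (r & ~s)) = min(1, 0.51 + 0.21) = min(1, 0.72) = 0.72
q (+) r = min(1, 0.90 + 0.36) = min(1, 1.26) = 1.00
~(q (+) r) = 1 − 1.00 = 0.00
((s (+) r) (+) ((q (+) s) /\ (r & ~s))) (+) ~(q (+) r) = min(1, 0.72 + 0.00) = min(1, 0.72) = 0.72
~(((s (+) r) (+) ((q (+) s) /\ (r & ~s))) (+) ~(q (+) r)) = 1 − 0.72 = 0.28
~~(((s (+) r) (+) ((q (+) s) /\ (r & ~s))) (+) ~(q (+) r)) = 1 − 0.28 = 0.72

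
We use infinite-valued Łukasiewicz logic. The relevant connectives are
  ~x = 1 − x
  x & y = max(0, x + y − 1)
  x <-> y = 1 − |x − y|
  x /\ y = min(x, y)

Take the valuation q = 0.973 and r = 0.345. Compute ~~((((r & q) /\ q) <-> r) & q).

r & q = max(0, 0.345 + 0.973 − 1) = max(0, 0.318) = 0.318
(r & q) /\ q = min(0.318, 0.973) = 0.318
((r & q) /\ q) <-> r = 1 − |0.318 − 0.345| = 1 − 0.027 = 0.973
(((r & q) /\ q) <-> r) & q = max(0, 0.973 + 0.973 − 1) = max(0, 0.946) = 0.946
~((((r & q) /\ q) <-> r) & q) = 1 − 0.946 = 0.054
~~((((r & q) /\ q) <-> r) & q) = 1 − 0.054 = 0.946

0.946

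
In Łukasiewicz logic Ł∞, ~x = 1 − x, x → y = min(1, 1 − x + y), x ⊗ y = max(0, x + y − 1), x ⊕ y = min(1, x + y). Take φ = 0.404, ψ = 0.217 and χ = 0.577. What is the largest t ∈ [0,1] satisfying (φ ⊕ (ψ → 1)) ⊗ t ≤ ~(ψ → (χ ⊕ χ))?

0.000

ψ → 1 = min(1, 1 − 0.217 + 1.000) = min(1, 1.783) = 1.000
φ ⊕ (ψ → 1) = min(1, 0.404 + 1.000) = min(1, 1.404) = 1.000
So the left factor is φ ⊕ (ψ → 1) = 1.000.
χ ⊕ χ = min(1, 0.577 + 0.577) = min(1, 1.154) = 1.000
ψ → (χ ⊕ χ) = min(1, 1 − 0.217 + 1.000) = min(1, 1.783) = 1.000
~(ψ → (χ ⊕ χ)) = 1 − 1.000 = 0.000
So the right-hand bound is ~(ψ → (χ ⊕ χ)) = 0.000.
The residuum of the Łukasiewicz t-norm gives the supremum: min(1, 1 − 1.000 + 0.000).
1 − 1.000 + 0.000 = 0.000, so t = min(1, 0.000) = 0.000.
Check: 1.000 ⊗ 0.000 = max(0, 0.000) = 0.000 ≤ 0.000.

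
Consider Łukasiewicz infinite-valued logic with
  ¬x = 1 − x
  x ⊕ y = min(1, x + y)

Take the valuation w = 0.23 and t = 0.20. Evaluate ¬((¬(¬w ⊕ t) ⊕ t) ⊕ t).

¬w = 1 − 0.23 = 0.77
¬w ⊕ t = min(1, 0.77 + 0.20) = min(1, 0.97) = 0.97
¬(¬w ⊕ t) = 1 − 0.97 = 0.03
¬(¬w ⊕ t) ⊕ t = min(1, 0.03 + 0.20) = min(1, 0.23) = 0.23
(¬(¬w ⊕ t) ⊕ t) ⊕ t = min(1, 0.23 + 0.20) = min(1, 0.43) = 0.43
¬((¬(¬w ⊕ t) ⊕ t) ⊕ t) = 1 − 0.43 = 0.57

0.57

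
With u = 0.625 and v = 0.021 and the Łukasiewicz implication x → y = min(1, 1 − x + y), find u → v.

0.396

u → v = min(1, 1 − 0.625 + 0.021) = min(1, 0.396) = 0.396
For comparison, the Gödel implication (1 if x ≤ y else y) would give 0.021.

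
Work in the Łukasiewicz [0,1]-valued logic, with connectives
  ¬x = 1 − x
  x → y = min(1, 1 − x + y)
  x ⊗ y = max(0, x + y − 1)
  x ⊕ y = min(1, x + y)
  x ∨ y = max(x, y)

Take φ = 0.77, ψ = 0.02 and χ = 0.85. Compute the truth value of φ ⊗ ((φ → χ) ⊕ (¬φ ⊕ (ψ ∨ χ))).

0.77

φ → χ = min(1, 1 − 0.77 + 0.85) = min(1, 1.08) = 1.00
¬φ = 1 − 0.77 = 0.23
ψ ∨ χ = max(0.02, 0.85) = 0.85
¬φ ⊕ (ψ ∨ χ) = min(1, 0.23 + 0.85) = min(1, 1.08) = 1.00
(φ → χ) ⊕ (¬φ ⊕ (ψ ∨ χ)) = min(1, 1.00 + 1.00) = min(1, 2.00) = 1.00
φ ⊗ ((φ → χ) ⊕ (¬φ ⊕ (ψ ∨ χ))) = max(0, 0.77 + 1.00 − 1) = max(0, 0.77) = 0.77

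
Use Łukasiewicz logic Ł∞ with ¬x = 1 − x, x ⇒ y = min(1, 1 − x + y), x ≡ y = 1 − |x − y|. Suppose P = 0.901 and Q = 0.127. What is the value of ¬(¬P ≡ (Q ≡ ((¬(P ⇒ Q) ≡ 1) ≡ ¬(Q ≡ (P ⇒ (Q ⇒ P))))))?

¬P = 1 − 0.901 = 0.099
P ⇒ Q = min(1, 1 − 0.901 + 0.127) = min(1, 0.226) = 0.226
¬(P ⇒ Q) = 1 − 0.226 = 0.774
¬(P ⇒ Q) ≡ 1 = 1 − |0.774 − 1.000| = 1 − 0.226 = 0.774
Q ⇒ P = min(1, 1 − 0.127 + 0.901) = min(1, 1.774) = 1.000
P ⇒ (Q ⇒ P) = min(1, 1 − 0.901 + 1.000) = min(1, 1.099) = 1.000
Q ≡ (P ⇒ (Q ⇒ P)) = 1 − |0.127 − 1.000| = 1 − 0.873 = 0.127
¬(Q ≡ (P ⇒ (Q ⇒ P))) = 1 − 0.127 = 0.873
(¬(P ⇒ Q) ≡ 1) ≡ ¬(Q ≡ (P ⇒ (Q ⇒ P))) = 1 − |0.774 − 0.873| = 1 − 0.099 = 0.901
Q ≡ ((¬(P ⇒ Q) ≡ 1) ≡ ¬(Q ≡ (P ⇒ (Q ⇒ P)))) = 1 − |0.127 − 0.901| = 1 − 0.774 = 0.226
¬P ≡ (Q ≡ ((¬(P ⇒ Q) ≡ 1) ≡ ¬(Q ≡ (P ⇒ (Q ⇒ P))))) = 1 − |0.099 − 0.226| = 1 − 0.127 = 0.873
¬(¬P ≡ (Q ≡ ((¬(P ⇒ Q) ≡ 1) ≡ ¬(Q ≡ (P ⇒ (Q ⇒ P)))))) = 1 − 0.873 = 0.127

0.127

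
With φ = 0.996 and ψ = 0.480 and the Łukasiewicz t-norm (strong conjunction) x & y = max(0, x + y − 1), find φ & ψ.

φ & ψ = max(0, 0.996 + 0.480 − 1) = max(0, 0.476) = 0.476
For comparison, the Gödel (minimum) t-norm min(x, y) would give 0.480.

0.476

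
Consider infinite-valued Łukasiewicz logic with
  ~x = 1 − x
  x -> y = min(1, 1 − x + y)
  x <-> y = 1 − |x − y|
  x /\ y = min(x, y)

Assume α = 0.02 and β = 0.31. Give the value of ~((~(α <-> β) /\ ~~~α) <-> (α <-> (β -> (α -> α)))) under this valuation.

0.27

α <-> β = 1 − |0.02 − 0.31| = 1 − 0.29 = 0.71
~(α <-> β) = 1 − 0.71 = 0.29
~α = 1 − 0.02 = 0.98
~~α = 1 − 0.98 = 0.02
~~~α = 1 − 0.02 = 0.98
~(α <-> β) /\ ~~~α = min(0.29, 0.98) = 0.29
α -> α = min(1, 1 − 0.02 + 0.02) = min(1, 1.00) = 1.00
β -> (α -> α) = min(1, 1 − 0.31 + 1.00) = min(1, 1.69) = 1.00
α <-> (β -> (α -> α)) = 1 − |0.02 − 1.00| = 1 − 0.98 = 0.02
(~(α <-> β) /\ ~~~α) <-> (α <-> (β -> (α -> α))) = 1 − |0.29 − 0.02| = 1 − 0.27 = 0.73
~((~(α <-> β) /\ ~~~α) <-> (α <-> (β -> (α -> α)))) = 1 − 0.73 = 0.27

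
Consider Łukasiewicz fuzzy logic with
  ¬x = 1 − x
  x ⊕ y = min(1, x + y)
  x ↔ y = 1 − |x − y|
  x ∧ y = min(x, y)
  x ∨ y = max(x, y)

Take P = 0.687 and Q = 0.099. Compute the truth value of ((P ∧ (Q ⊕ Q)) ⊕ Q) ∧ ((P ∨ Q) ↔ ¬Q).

Q ⊕ Q = min(1, 0.099 + 0.099) = min(1, 0.198) = 0.198
P ∧ (Q ⊕ Q) = min(0.687, 0.198) = 0.198
(P ∧ (Q ⊕ Q)) ⊕ Q = min(1, 0.198 + 0.099) = min(1, 0.297) = 0.297
P ∨ Q = max(0.687, 0.099) = 0.687
¬Q = 1 − 0.099 = 0.901
(P ∨ Q) ↔ ¬Q = 1 − |0.687 − 0.901| = 1 − 0.214 = 0.786
((P ∧ (Q ⊕ Q)) ⊕ Q) ∧ ((P ∨ Q) ↔ ¬Q) = min(0.297, 0.786) = 0.297

0.297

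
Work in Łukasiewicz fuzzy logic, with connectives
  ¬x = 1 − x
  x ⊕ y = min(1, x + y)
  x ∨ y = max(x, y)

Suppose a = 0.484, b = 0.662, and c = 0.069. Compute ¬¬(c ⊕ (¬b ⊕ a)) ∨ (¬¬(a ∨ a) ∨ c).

¬b = 1 − 0.662 = 0.338
¬b ⊕ a = min(1, 0.338 + 0.484) = min(1, 0.822) = 0.822
c ⊕ (¬b ⊕ a) = min(1, 0.069 + 0.822) = min(1, 0.891) = 0.891
¬(c ⊕ (¬b ⊕ a)) = 1 − 0.891 = 0.109
¬¬(c ⊕ (¬b ⊕ a)) = 1 − 0.109 = 0.891
a ∨ a = max(0.484, 0.484) = 0.484
¬(a ∨ a) = 1 − 0.484 = 0.516
¬¬(a ∨ a) = 1 − 0.516 = 0.484
¬¬(a ∨ a) ∨ c = max(0.484, 0.069) = 0.484
¬¬(c ⊕ (¬b ⊕ a)) ∨ (¬¬(a ∨ a) ∨ c) = max(0.891, 0.484) = 0.891

0.891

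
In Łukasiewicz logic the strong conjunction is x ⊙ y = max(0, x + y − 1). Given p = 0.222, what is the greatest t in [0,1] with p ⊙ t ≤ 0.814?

The residuum of the Łukasiewicz t-norm gives the supremum: min(1, 1 − 0.222 + 0.814).
1 − 0.222 + 0.814 = 1.592, so t = min(1, 1.592) = 1.000.
Check: 0.222 ⊙ 1.000 = max(0, 0.222) = 0.222 ≤ 0.814.

1.000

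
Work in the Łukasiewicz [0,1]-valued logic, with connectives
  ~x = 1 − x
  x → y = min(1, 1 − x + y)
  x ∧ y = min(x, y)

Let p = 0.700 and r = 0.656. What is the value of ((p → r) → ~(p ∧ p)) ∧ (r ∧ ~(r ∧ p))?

0.344

p → r = min(1, 1 − 0.700 + 0.656) = min(1, 0.956) = 0.956
p ∧ p = min(0.700, 0.700) = 0.700
~(p ∧ p) = 1 − 0.700 = 0.300
(p → r) → ~(p ∧ p) = min(1, 1 − 0.956 + 0.300) = min(1, 0.344) = 0.344
r ∧ p = min(0.656, 0.700) = 0.656
~(r ∧ p) = 1 − 0.656 = 0.344
r ∧ ~(r ∧ p) = min(0.656, 0.344) = 0.344
((p → r) → ~(p ∧ p)) ∧ (r ∧ ~(r ∧ p)) = min(0.344, 0.344) = 0.344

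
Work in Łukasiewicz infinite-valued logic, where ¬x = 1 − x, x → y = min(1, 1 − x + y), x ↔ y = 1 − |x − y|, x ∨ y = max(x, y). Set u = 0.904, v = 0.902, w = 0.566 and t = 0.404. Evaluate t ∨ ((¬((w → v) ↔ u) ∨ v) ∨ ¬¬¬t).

w → v = min(1, 1 − 0.566 + 0.902) = min(1, 1.336) = 1.000
(w → v) ↔ u = 1 − |1.000 − 0.904| = 1 − 0.096 = 0.904
¬((w → v) ↔ u) = 1 − 0.904 = 0.096
¬((w → v) ↔ u) ∨ v = max(0.096, 0.902) = 0.902
¬t = 1 − 0.404 = 0.596
¬¬t = 1 − 0.596 = 0.404
¬¬¬t = 1 − 0.404 = 0.596
(¬((w → v) ↔ u) ∨ v) ∨ ¬¬¬t = max(0.902, 0.596) = 0.902
t ∨ ((¬((w → v) ↔ u) ∨ v) ∨ ¬¬¬t) = max(0.404, 0.902) = 0.902

0.902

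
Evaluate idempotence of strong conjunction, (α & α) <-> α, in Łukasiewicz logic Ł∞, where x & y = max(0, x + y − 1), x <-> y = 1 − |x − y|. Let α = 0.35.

0.65

α & α = max(0, 0.35 + 0.35 − 1) = max(0, -0.30) = 0.00
(α & α) <-> α = 1 − |0.00 − 0.35| = 1 − 0.35 = 0.65
(The value 0.65 < 1 shows this instance is not satisfied; fails in Ł∞ since a ⊗ a = max(0, 2a−1) ≠ a in general.)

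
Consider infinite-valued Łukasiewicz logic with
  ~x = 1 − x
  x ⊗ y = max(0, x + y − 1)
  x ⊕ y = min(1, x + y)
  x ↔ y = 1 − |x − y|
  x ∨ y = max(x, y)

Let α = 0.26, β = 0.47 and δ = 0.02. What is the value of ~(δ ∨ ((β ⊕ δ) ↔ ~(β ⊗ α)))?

β ⊕ δ = min(1, 0.47 + 0.02) = min(1, 0.49) = 0.49
β ⊗ α = max(0, 0.47 + 0.26 − 1) = max(0, -0.27) = 0.00
~(β ⊗ α) = 1 − 0.00 = 1.00
(β ⊕ δ) ↔ ~(β ⊗ α) = 1 − |0.49 − 1.00| = 1 − 0.51 = 0.49
δ ∨ ((β ⊕ δ) ↔ ~(β ⊗ α)) = max(0.02, 0.49) = 0.49
~(δ ∨ ((β ⊕ δ) ↔ ~(β ⊗ α))) = 1 − 0.49 = 0.51

0.51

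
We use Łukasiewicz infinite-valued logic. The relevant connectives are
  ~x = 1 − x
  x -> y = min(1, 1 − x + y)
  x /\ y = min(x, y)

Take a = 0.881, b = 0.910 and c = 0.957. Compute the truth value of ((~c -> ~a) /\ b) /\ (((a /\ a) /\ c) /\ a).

0.881

~c = 1 − 0.957 = 0.043
~a = 1 − 0.881 = 0.119
~c -> ~a = min(1, 1 − 0.043 + 0.119) = min(1, 1.076) = 1.000
(~c -> ~a) /\ b = min(1.000, 0.910) = 0.910
a /\ a = min(0.881, 0.881) = 0.881
(a /\ a) /\ c = min(0.881, 0.957) = 0.881
((a /\ a) /\ c) /\ a = min(0.881, 0.881) = 0.881
((~c -> ~a) /\ b) /\ (((a /\ a) /\ c) /\ a) = min(0.910, 0.881) = 0.881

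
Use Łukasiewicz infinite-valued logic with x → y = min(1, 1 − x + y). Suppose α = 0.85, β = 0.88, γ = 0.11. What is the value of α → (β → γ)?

β → γ = min(1, 1 − 0.88 + 0.11) = min(1, 0.23) = 0.23
α → (β → γ) = min(1, 1 − 0.85 + 0.23) = min(1, 0.38) = 0.38

0.38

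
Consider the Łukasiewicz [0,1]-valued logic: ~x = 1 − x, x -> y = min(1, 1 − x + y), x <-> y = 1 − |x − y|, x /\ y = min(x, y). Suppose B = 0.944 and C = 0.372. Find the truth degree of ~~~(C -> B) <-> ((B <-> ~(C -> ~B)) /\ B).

0.628

C -> B = min(1, 1 − 0.372 + 0.944) = min(1, 1.572) = 1.000
~(C -> B) = 1 − 1.000 = 0.000
~~(C -> B) = 1 − 0.000 = 1.000
~~~(C -> B) = 1 − 1.000 = 0.000
~B = 1 − 0.944 = 0.056
C -> ~B = min(1, 1 − 0.372 + 0.056) = min(1, 0.684) = 0.684
~(C -> ~B) = 1 − 0.684 = 0.316
B <-> ~(C -> ~B) = 1 − |0.944 − 0.316| = 1 − 0.628 = 0.372
(B <-> ~(C -> ~B)) /\ B = min(0.372, 0.944) = 0.372
~~~(C -> B) <-> ((B <-> ~(C -> ~B)) /\ B) = 1 − |0.000 − 0.372| = 1 − 0.372 = 0.628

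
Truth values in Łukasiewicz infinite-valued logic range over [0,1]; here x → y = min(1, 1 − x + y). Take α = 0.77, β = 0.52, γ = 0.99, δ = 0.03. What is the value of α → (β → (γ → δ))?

0.75

γ → δ = min(1, 1 − 0.99 + 0.03) = min(1, 0.04) = 0.04
β → (γ → δ) = min(1, 1 − 0.52 + 0.04) = min(1, 0.52) = 0.52
α → (β → (γ → δ)) = min(1, 1 − 0.77 + 0.52) = min(1, 0.75) = 0.75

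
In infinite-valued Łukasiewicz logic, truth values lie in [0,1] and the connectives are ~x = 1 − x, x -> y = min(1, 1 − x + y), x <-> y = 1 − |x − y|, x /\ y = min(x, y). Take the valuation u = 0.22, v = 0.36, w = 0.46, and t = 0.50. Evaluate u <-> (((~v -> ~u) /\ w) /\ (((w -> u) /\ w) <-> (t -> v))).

0.76

~v = 1 − 0.36 = 0.64
~u = 1 − 0.22 = 0.78
~v -> ~u = min(1, 1 − 0.64 + 0.78) = min(1, 1.14) = 1.00
(~v -> ~u) /\ w = min(1.00, 0.46) = 0.46
w -> u = min(1, 1 − 0.46 + 0.22) = min(1, 0.76) = 0.76
(w -> u) /\ w = min(0.76, 0.46) = 0.46
t -> v = min(1, 1 − 0.50 + 0.36) = min(1, 0.86) = 0.86
((w -> u) /\ w) <-> (t -> v) = 1 − |0.46 − 0.86| = 1 − 0.40 = 0.60
((~v -> ~u) /\ w) /\ (((w -> u) /\ w) <-> (t -> v)) = min(0.46, 0.60) = 0.46
u <-> (((~v -> ~u) /\ w) /\ (((w -> u) /\ w) <-> (t -> v))) = 1 − |0.22 − 0.46| = 1 − 0.24 = 0.76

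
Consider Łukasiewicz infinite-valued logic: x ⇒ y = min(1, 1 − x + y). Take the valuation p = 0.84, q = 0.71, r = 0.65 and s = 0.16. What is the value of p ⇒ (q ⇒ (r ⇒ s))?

0.96

r ⇒ s = min(1, 1 − 0.65 + 0.16) = min(1, 0.51) = 0.51
q ⇒ (r ⇒ s) = min(1, 1 − 0.71 + 0.51) = min(1, 0.80) = 0.80
p ⇒ (q ⇒ (r ⇒ s)) = min(1, 1 − 0.84 + 0.80) = min(1, 0.96) = 0.96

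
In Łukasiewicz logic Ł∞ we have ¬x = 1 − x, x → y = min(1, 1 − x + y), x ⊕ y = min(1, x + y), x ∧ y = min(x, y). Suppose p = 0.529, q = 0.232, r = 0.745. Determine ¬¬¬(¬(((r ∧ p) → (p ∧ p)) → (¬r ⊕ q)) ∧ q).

0.768

r ∧ p = min(0.745, 0.529) = 0.529
p ∧ p = min(0.529, 0.529) = 0.529
(r ∧ p) → (p ∧ p) = min(1, 1 − 0.529 + 0.529) = min(1, 1.000) = 1.000
¬r = 1 − 0.745 = 0.255
¬r ⊕ q = min(1, 0.255 + 0.232) = min(1, 0.487) = 0.487
((r ∧ p) → (p ∧ p)) → (¬r ⊕ q) = min(1, 1 − 1.000 + 0.487) = min(1, 0.487) = 0.487
¬(((r ∧ p) → (p ∧ p)) → (¬r ⊕ q)) = 1 − 0.487 = 0.513
¬(((r ∧ p) → (p ∧ p)) → (¬r ⊕ q)) ∧ q = min(0.513, 0.232) = 0.232
¬(¬(((r ∧ p) → (p ∧ p)) → (¬r ⊕ q)) ∧ q) = 1 − 0.232 = 0.768
¬¬(¬(((r ∧ p) → (p ∧ p)) → (¬r ⊕ q)) ∧ q) = 1 − 0.768 = 0.232
¬¬¬(¬(((r ∧ p) → (p ∧ p)) → (¬r ⊕ q)) ∧ q) = 1 − 0.232 = 0.768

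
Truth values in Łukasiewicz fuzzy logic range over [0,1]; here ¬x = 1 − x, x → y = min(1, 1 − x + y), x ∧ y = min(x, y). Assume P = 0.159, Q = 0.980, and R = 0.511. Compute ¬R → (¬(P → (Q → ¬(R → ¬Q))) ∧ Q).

0.511

¬R = 1 − 0.511 = 0.489
¬Q = 1 − 0.980 = 0.020
R → ¬Q = min(1, 1 − 0.511 + 0.020) = min(1, 0.509) = 0.509
¬(R → ¬Q) = 1 − 0.509 = 0.491
Q → ¬(R → ¬Q) = min(1, 1 − 0.980 + 0.491) = min(1, 0.511) = 0.511
P → (Q → ¬(R → ¬Q)) = min(1, 1 − 0.159 + 0.511) = min(1, 1.352) = 1.000
¬(P → (Q → ¬(R → ¬Q))) = 1 − 1.000 = 0.000
¬(P → (Q → ¬(R → ¬Q))) ∧ Q = min(0.000, 0.980) = 0.000
¬R → (¬(P → (Q → ¬(R → ¬Q))) ∧ Q) = min(1, 1 − 0.489 + 0.000) = min(1, 0.511) = 0.511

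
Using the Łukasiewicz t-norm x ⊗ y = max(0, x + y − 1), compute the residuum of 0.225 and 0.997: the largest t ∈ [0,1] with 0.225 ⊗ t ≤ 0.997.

1.000

The residuum of the Łukasiewicz t-norm gives the supremum: min(1, 1 − 0.225 + 0.997).
1 − 0.225 + 0.997 = 1.772, so t = min(1, 1.772) = 1.000.
Check: 0.225 ⊗ 1.000 = max(0, 0.225) = 0.225 ≤ 0.997.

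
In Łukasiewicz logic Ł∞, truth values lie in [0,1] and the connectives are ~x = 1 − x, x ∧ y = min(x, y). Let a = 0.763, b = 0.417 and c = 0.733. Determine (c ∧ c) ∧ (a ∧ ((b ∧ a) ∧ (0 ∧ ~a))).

c ∧ c = min(0.733, 0.733) = 0.733
b ∧ a = min(0.417, 0.763) = 0.417
~a = 1 − 0.763 = 0.237
0 ∧ ~a = min(0.000, 0.237) = 0.000
(b ∧ a) ∧ (0 ∧ ~a) = min(0.417, 0.000) = 0.000
a ∧ ((b ∧ a) ∧ (0 ∧ ~a)) = min(0.763, 0.000) = 0.000
(c ∧ c) ∧ (a ∧ ((b ∧ a) ∧ (0 ∧ ~a))) = min(0.733, 0.000) = 0.000

0.000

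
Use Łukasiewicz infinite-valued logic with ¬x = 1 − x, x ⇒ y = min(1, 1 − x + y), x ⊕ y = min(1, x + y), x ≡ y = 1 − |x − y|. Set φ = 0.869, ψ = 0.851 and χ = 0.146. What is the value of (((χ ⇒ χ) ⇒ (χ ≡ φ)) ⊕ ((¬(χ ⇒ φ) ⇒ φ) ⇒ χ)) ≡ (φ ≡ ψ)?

0.441

χ ⇒ χ = min(1, 1 − 0.146 + 0.146) = min(1, 1.000) = 1.000
χ ≡ φ = 1 − |0.146 − 0.869| = 1 − 0.723 = 0.277
(χ ⇒ χ) ⇒ (χ ≡ φ) = min(1, 1 − 1.000 + 0.277) = min(1, 0.277) = 0.277
χ ⇒ φ = min(1, 1 − 0.146 + 0.869) = min(1, 1.723) = 1.000
¬(χ ⇒ φ) = 1 − 1.000 = 0.000
¬(χ ⇒ φ) ⇒ φ = min(1, 1 − 0.000 + 0.869) = min(1, 1.869) = 1.000
(¬(χ ⇒ φ) ⇒ φ) ⇒ χ = min(1, 1 − 1.000 + 0.146) = min(1, 0.146) = 0.146
((χ ⇒ χ) ⇒ (χ ≡ φ)) ⊕ ((¬(χ ⇒ φ) ⇒ φ) ⇒ χ) = min(1, 0.277 + 0.146) = min(1, 0.423) = 0.423
φ ≡ ψ = 1 − |0.869 − 0.851| = 1 − 0.018 = 0.982
(((χ ⇒ χ) ⇒ (χ ≡ φ)) ⊕ ((¬(χ ⇒ φ) ⇒ φ) ⇒ χ)) ≡ (φ ≡ ψ) = 1 − |0.423 − 0.982| = 1 − 0.559 = 0.441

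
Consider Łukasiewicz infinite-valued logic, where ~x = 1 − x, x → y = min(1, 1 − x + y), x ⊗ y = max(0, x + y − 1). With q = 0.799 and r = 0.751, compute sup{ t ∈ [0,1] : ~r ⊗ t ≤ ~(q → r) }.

0.799

~r = 1 − 0.751 = 0.249
So the left factor is ~r = 0.249.
q → r = min(1, 1 − 0.799 + 0.751) = min(1, 0.952) = 0.952
~(q → r) = 1 − 0.952 = 0.048
So the right-hand bound is ~(q → r) = 0.048.
The residuum of the Łukasiewicz t-norm gives the supremum: min(1, 1 − 0.249 + 0.048).
1 − 0.249 + 0.048 = 0.799, so t = min(1, 0.799) = 0.799.
Check: 0.249 ⊗ 0.799 = max(0, 0.048) = 0.048 ≤ 0.048.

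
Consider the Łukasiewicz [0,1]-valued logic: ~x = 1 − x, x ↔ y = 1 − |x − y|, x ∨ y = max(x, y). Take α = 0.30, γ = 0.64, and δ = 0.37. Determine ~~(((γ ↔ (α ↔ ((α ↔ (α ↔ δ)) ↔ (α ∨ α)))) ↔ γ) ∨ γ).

0.91

α ↔ δ = 1 − |0.30 − 0.37| = 1 − 0.07 = 0.93
α ↔ (α ↔ δ) = 1 − |0.30 − 0.93| = 1 − 0.63 = 0.37
α ∨ α = max(0.30, 0.30) = 0.30
(α ↔ (α ↔ δ)) ↔ (α ∨ α) = 1 − |0.37 − 0.30| = 1 − 0.07 = 0.93
α ↔ ((α ↔ (α ↔ δ)) ↔ (α ∨ α)) = 1 − |0.30 − 0.93| = 1 − 0.63 = 0.37
γ ↔ (α ↔ ((α ↔ (α ↔ δ)) ↔ (α ∨ α))) = 1 − |0.64 − 0.37| = 1 − 0.27 = 0.73
(γ ↔ (α ↔ ((α ↔ (α ↔ δ)) ↔ (α ∨ α)))) ↔ γ = 1 − |0.73 − 0.64| = 1 − 0.09 = 0.91
((γ ↔ (α ↔ ((α ↔ (α ↔ δ)) ↔ (α ∨ α)))) ↔ γ) ∨ γ = max(0.91, 0.64) = 0.91
~(((γ ↔ (α ↔ ((α ↔ (α ↔ δ)) ↔ (α ∨ α)))) ↔ γ) ∨ γ) = 1 − 0.91 = 0.09
~~(((γ ↔ (α ↔ ((α ↔ (α ↔ δ)) ↔ (α ∨ α)))) ↔ γ) ∨ γ) = 1 − 0.09 = 0.91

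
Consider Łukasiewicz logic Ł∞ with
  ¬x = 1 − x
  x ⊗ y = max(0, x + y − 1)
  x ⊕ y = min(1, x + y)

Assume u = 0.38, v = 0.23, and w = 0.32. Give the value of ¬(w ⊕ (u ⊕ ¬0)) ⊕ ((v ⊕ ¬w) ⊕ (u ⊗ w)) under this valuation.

0.91

¬0 = 1 − 0.00 = 1.00
u ⊕ ¬0 = min(1, 0.38 + 1.00) = min(1, 1.38) = 1.00
w ⊕ (u ⊕ ¬0) = min(1, 0.32 + 1.00) = min(1, 1.32) = 1.00
¬(w ⊕ (u ⊕ ¬0)) = 1 − 1.00 = 0.00
¬w = 1 − 0.32 = 0.68
v ⊕ ¬w = min(1, 0.23 + 0.68) = min(1, 0.91) = 0.91
u ⊗ w = max(0, 0.38 + 0.32 − 1) = max(0, -0.30) = 0.00
(v ⊕ ¬w) ⊕ (u ⊗ w) = min(1, 0.91 + 0.00) = min(1, 0.91) = 0.91
¬(w ⊕ (u ⊕ ¬0)) ⊕ ((v ⊕ ¬w) ⊕ (u ⊗ w)) = min(1, 0.00 + 0.91) = min(1, 0.91) = 0.91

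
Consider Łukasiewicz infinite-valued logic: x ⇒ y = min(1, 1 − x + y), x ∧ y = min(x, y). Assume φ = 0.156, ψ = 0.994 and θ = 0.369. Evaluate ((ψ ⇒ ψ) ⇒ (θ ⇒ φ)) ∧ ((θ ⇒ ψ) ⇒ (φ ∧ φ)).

ψ ⇒ ψ = min(1, 1 − 0.994 + 0.994) = min(1, 1.000) = 1.000
θ ⇒ φ = min(1, 1 − 0.369 + 0.156) = min(1, 0.787) = 0.787
(ψ ⇒ ψ) ⇒ (θ ⇒ φ) = min(1, 1 − 1.000 + 0.787) = min(1, 0.787) = 0.787
θ ⇒ ψ = min(1, 1 − 0.369 + 0.994) = min(1, 1.625) = 1.000
φ ∧ φ = min(0.156, 0.156) = 0.156
(θ ⇒ ψ) ⇒ (φ ∧ φ) = min(1, 1 − 1.000 + 0.156) = min(1, 0.156) = 0.156
((ψ ⇒ ψ) ⇒ (θ ⇒ φ)) ∧ ((θ ⇒ ψ) ⇒ (φ ∧ φ)) = min(0.787, 0.156) = 0.156

0.156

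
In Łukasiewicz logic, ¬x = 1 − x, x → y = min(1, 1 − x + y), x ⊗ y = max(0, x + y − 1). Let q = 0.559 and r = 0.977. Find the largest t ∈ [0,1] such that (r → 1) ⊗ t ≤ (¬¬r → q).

0.582

r → 1 = min(1, 1 − 0.977 + 1.000) = min(1, 1.023) = 1.000
So the left factor is r → 1 = 1.000.
¬r = 1 − 0.977 = 0.023
¬¬r = 1 − 0.023 = 0.977
¬¬r → q = min(1, 1 − 0.977 + 0.559) = min(1, 0.582) = 0.582
So the right-hand bound is ¬¬r → q = 0.582.
The residuum of the Łukasiewicz t-norm gives the supremum: min(1, 1 − 1.000 + 0.582).
1 − 1.000 + 0.582 = 0.582, so t = min(1, 0.582) = 0.582.
Check: 1.000 ⊗ 0.582 = max(0, 0.582) = 0.582 ≤ 0.582.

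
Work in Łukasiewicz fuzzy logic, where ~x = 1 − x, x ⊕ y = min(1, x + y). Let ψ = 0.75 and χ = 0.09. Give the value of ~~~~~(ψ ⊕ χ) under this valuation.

0.16

ψ ⊕ χ = min(1, 0.75 + 0.09) = min(1, 0.84) = 0.84
~(ψ ⊕ χ) = 1 − 0.84 = 0.16
~~(ψ ⊕ χ) = 1 − 0.16 = 0.84
~~~(ψ ⊕ χ) = 1 − 0.84 = 0.16
~~~~(ψ ⊕ χ) = 1 − 0.16 = 0.84
~~~~~(ψ ⊕ χ) = 1 − 0.84 = 0.16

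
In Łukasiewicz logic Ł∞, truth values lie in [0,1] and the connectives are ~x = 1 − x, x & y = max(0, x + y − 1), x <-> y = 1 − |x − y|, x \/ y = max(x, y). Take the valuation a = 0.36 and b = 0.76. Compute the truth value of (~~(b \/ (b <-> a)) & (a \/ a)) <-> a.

b <-> a = 1 − |0.76 − 0.36| = 1 − 0.40 = 0.60
b \/ (b <-> a) = max(0.76, 0.60) = 0.76
~(b \/ (b <-> a)) = 1 − 0.76 = 0.24
~~(b \/ (b <-> a)) = 1 − 0.24 = 0.76
a \/ a = max(0.36, 0.36) = 0.36
~~(b \/ (b <-> a)) & (a \/ a) = max(0, 0.76 + 0.36 − 1) = max(0, 0.12) = 0.12
(~~(b \/ (b <-> a)) & (a \/ a)) <-> a = 1 − |0.12 − 0.36| = 1 − 0.24 = 0.76

0.76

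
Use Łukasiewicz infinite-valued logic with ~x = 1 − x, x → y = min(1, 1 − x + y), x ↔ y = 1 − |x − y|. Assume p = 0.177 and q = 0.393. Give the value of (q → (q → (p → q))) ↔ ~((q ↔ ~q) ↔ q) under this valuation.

p → q = min(1, 1 − 0.177 + 0.393) = min(1, 1.216) = 1.000
q → (p → q) = min(1, 1 − 0.393 + 1.000) = min(1, 1.607) = 1.000
q → (q → (p → q)) = min(1, 1 − 0.393 + 1.000) = min(1, 1.607) = 1.000
~q = 1 − 0.393 = 0.607
q ↔ ~q = 1 − |0.393 − 0.607| = 1 − 0.214 = 0.786
(q ↔ ~q) ↔ q = 1 − |0.786 − 0.393| = 1 − 0.393 = 0.607
~((q ↔ ~q) ↔ q) = 1 − 0.607 = 0.393
(q → (q → (p → q))) ↔ ~((q ↔ ~q) ↔ q) = 1 − |1.000 − 0.393| = 1 − 0.607 = 0.393

0.393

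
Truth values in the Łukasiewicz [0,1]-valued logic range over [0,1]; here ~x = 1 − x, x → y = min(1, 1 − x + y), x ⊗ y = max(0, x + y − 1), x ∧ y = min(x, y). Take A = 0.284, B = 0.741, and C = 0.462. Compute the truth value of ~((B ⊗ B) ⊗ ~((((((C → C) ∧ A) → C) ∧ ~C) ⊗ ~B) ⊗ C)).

0.518

B ⊗ B = max(0, 0.741 + 0.741 − 1) = max(0, 0.482) = 0.482
C → C = min(1, 1 − 0.462 + 0.462) = min(1, 1.000) = 1.000
(C → C) ∧ A = min(1.000, 0.284) = 0.284
((C → C) ∧ A) → C = min(1, 1 − 0.284 + 0.462) = min(1, 1.178) = 1.000
~C = 1 − 0.462 = 0.538
(((C → C) ∧ A) → C) ∧ ~C = min(1.000, 0.538) = 0.538
~B = 1 − 0.741 = 0.259
((((C → C) ∧ A) → C) ∧ ~C) ⊗ ~B = max(0, 0.538 + 0.259 − 1) = max(0, -0.203) = 0.000
(((((C → C) ∧ A) → C) ∧ ~C) ⊗ ~B) ⊗ C = max(0, 0.000 + 0.462 − 1) = max(0, -0.538) = 0.000
~((((((C → C) ∧ A) → C) ∧ ~C) ⊗ ~B) ⊗ C) = 1 − 0.000 = 1.000
(B ⊗ B) ⊗ ~((((((C → C) ∧ A) → C) ∧ ~C) ⊗ ~B) ⊗ C) = max(0, 0.482 + 1.000 − 1) = max(0, 0.482) = 0.482
~((B ⊗ B) ⊗ ~((((((C → C) ∧ A) → C) ∧ ~C) ⊗ ~B) ⊗ C)) = 1 − 0.482 = 0.518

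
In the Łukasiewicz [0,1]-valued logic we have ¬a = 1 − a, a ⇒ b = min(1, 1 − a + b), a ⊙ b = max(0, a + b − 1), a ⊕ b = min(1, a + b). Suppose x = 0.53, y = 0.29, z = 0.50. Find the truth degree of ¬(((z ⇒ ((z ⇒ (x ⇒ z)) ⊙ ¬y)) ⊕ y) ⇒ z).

0.50

x ⇒ z = min(1, 1 − 0.53 + 0.50) = min(1, 0.97) = 0.97
z ⇒ (x ⇒ z) = min(1, 1 − 0.50 + 0.97) = min(1, 1.47) = 1.00
¬y = 1 − 0.29 = 0.71
(z ⇒ (x ⇒ z)) ⊙ ¬y = max(0, 1.00 + 0.71 − 1) = max(0, 0.71) = 0.71
z ⇒ ((z ⇒ (x ⇒ z)) ⊙ ¬y) = min(1, 1 − 0.50 + 0.71) = min(1, 1.21) = 1.00
(z ⇒ ((z ⇒ (x ⇒ z)) ⊙ ¬y)) ⊕ y = min(1, 1.00 + 0.29) = min(1, 1.29) = 1.00
((z ⇒ ((z ⇒ (x ⇒ z)) ⊙ ¬y)) ⊕ y) ⇒ z = min(1, 1 − 1.00 + 0.50) = min(1, 0.50) = 0.50
¬(((z ⇒ ((z ⇒ (x ⇒ z)) ⊙ ¬y)) ⊕ y) ⇒ z) = 1 − 0.50 = 0.50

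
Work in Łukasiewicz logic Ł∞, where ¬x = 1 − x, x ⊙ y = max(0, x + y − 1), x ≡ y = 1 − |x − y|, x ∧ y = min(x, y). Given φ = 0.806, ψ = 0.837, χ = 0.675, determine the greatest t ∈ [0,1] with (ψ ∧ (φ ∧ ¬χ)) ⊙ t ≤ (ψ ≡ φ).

¬χ = 1 − 0.675 = 0.325
φ ∧ ¬χ = min(0.806, 0.325) = 0.325
ψ ∧ (φ ∧ ¬χ) = min(0.837, 0.325) = 0.325
So the left factor is ψ ∧ (φ ∧ ¬χ) = 0.325.
ψ ≡ φ = 1 − |0.837 − 0.806| = 1 − 0.031 = 0.969
So the right-hand bound is ψ ≡ φ = 0.969.
The residuum of the Łukasiewicz t-norm gives the supremum: min(1, 1 − 0.325 + 0.969).
1 − 0.325 + 0.969 = 1.644, so t = min(1, 1.644) = 1.000.
Check: 0.325 ⊙ 1.000 = max(0, 0.325) = 0.325 ≤ 0.969.

1.000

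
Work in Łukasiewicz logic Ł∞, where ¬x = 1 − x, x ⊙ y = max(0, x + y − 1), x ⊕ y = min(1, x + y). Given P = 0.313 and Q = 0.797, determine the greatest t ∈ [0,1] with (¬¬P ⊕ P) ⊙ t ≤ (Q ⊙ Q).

¬P = 1 − 0.313 = 0.687
¬¬P = 1 − 0.687 = 0.313
¬¬P ⊕ P = min(1, 0.313 + 0.313) = min(1, 0.626) = 0.626
So the left factor is ¬¬P ⊕ P = 0.626.
Q ⊙ Q = max(0, 0.797 + 0.797 − 1) = max(0, 0.594) = 0.594
So the right-hand bound is Q ⊙ Q = 0.594.
The residuum of the Łukasiewicz t-norm gives the supremum: min(1, 1 − 0.626 + 0.594).
1 − 0.626 + 0.594 = 0.968, so t = min(1, 0.968) = 0.968.
Check: 0.626 ⊙ 0.968 = max(0, 0.594) = 0.594 ≤ 0.594.

0.968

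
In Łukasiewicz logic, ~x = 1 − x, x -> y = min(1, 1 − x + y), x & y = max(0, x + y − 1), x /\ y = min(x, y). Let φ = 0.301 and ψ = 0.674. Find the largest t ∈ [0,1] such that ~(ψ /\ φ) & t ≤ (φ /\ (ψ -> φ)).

0.602

ψ /\ φ = min(0.674, 0.301) = 0.301
~(ψ /\ φ) = 1 − 0.301 = 0.699
So the left factor is ~(ψ /\ φ) = 0.699.
ψ -> φ = min(1, 1 − 0.674 + 0.301) = min(1, 0.627) = 0.627
φ /\ (ψ -> φ) = min(0.301, 0.627) = 0.301
So the right-hand bound is φ /\ (ψ -> φ) = 0.301.
The residuum of the Łukasiewicz t-norm gives the supremum: min(1, 1 − 0.699 + 0.301).
1 − 0.699 + 0.301 = 0.602, so t = min(1, 0.602) = 0.602.
Check: 0.699 & 0.602 = max(0, 0.301) = 0.301 ≤ 0.301.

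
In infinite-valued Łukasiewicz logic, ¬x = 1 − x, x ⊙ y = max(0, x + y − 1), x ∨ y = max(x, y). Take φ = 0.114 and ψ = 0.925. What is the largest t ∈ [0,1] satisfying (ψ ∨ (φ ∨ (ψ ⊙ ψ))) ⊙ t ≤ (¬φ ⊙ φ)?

0.075

ψ ⊙ ψ = max(0, 0.925 + 0.925 − 1) = max(0, 0.850) = 0.850
φ ∨ (ψ ⊙ ψ) = max(0.114, 0.850) = 0.850
ψ ∨ (φ ∨ (ψ ⊙ ψ)) = max(0.925, 0.850) = 0.925
So the left factor is ψ ∨ (φ ∨ (ψ ⊙ ψ)) = 0.925.
¬φ = 1 − 0.114 = 0.886
¬φ ⊙ φ = max(0, 0.886 + 0.114 − 1) = max(0, 0.000) = 0.000
So the right-hand bound is ¬φ ⊙ φ = 0.000.
The residuum of the Łukasiewicz t-norm gives the supremum: min(1, 1 − 0.925 + 0.000).
1 − 0.925 + 0.000 = 0.075, so t = min(1, 0.075) = 0.075.
Check: 0.925 ⊙ 0.075 = max(0, 0.000) = 0.000 ≤ 0.000.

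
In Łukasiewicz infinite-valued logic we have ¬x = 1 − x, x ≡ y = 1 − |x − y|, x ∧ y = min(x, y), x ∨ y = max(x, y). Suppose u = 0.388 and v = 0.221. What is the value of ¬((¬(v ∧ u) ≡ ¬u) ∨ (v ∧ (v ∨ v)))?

0.167

v ∧ u = min(0.221, 0.388) = 0.221
¬(v ∧ u) = 1 − 0.221 = 0.779
¬u = 1 − 0.388 = 0.612
¬(v ∧ u) ≡ ¬u = 1 − |0.779 − 0.612| = 1 − 0.167 = 0.833
v ∨ v = max(0.221, 0.221) = 0.221
v ∧ (v ∨ v) = min(0.221, 0.221) = 0.221
(¬(v ∧ u) ≡ ¬u) ∨ (v ∧ (v ∨ v)) = max(0.833, 0.221) = 0.833
¬((¬(v ∧ u) ≡ ¬u) ∨ (v ∧ (v ∨ v))) = 1 − 0.833 = 0.167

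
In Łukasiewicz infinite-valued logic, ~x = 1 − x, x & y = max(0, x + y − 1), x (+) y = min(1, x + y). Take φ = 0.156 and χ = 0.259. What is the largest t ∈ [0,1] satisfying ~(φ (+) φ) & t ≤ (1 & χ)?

0.571

φ (+) φ = min(1, 0.156 + 0.156) = min(1, 0.312) = 0.312
~(φ (+) φ) = 1 − 0.312 = 0.688
So the left factor is ~(φ (+) φ) = 0.688.
1 & χ = max(0, 1.000 + 0.259 − 1) = max(0, 0.259) = 0.259
So the right-hand bound is 1 & χ = 0.259.
The residuum of the Łukasiewicz t-norm gives the supremum: min(1, 1 − 0.688 + 0.259).
1 − 0.688 + 0.259 = 0.571, so t = min(1, 0.571) = 0.571.
Check: 0.688 & 0.571 = max(0, 0.259) = 0.259 ≤ 0.259.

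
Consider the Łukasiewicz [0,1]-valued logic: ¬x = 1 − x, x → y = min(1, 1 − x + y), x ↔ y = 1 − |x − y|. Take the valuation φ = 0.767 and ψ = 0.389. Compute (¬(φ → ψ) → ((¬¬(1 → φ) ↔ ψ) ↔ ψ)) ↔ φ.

φ → ψ = min(1, 1 − 0.767 + 0.389) = min(1, 0.622) = 0.622
¬(φ → ψ) = 1 − 0.622 = 0.378
1 → φ = min(1, 1 − 1.000 + 0.767) = min(1, 0.767) = 0.767
¬(1 → φ) = 1 − 0.767 = 0.233
¬¬(1 → φ) = 1 − 0.233 = 0.767
¬¬(1 → φ) ↔ ψ = 1 − |0.767 − 0.389| = 1 − 0.378 = 0.622
(¬¬(1 → φ) ↔ ψ) ↔ ψ = 1 − |0.622 − 0.389| = 1 − 0.233 = 0.767
¬(φ → ψ) → ((¬¬(1 → φ) ↔ ψ) ↔ ψ) = min(1, 1 − 0.378 + 0.767) = min(1, 1.389) = 1.000
(¬(φ → ψ) → ((¬¬(1 → φ) ↔ ψ) ↔ ψ)) ↔ φ = 1 − |1.000 − 0.767| = 1 − 0.233 = 0.767

0.767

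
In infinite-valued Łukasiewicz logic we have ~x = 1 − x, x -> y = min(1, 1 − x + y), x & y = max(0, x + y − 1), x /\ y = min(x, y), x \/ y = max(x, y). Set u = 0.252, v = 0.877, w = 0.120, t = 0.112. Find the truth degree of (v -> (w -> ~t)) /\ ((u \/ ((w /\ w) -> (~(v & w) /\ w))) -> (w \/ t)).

0.120

~t = 1 − 0.112 = 0.888
w -> ~t = min(1, 1 − 0.120 + 0.888) = min(1, 1.768) = 1.000
v -> (w -> ~t) = min(1, 1 − 0.877 + 1.000) = min(1, 1.123) = 1.000
w /\ w = min(0.120, 0.120) = 0.120
v & w = max(0, 0.877 + 0.120 − 1) = max(0, -0.003) = 0.000
~(v & w) = 1 − 0.000 = 1.000
~(v & w) /\ w = min(1.000, 0.120) = 0.120
(w /\ w) -> (~(v & w) /\ w) = min(1, 1 − 0.120 + 0.120) = min(1, 1.000) = 1.000
u \/ ((w /\ w) -> (~(v & w) /\ w)) = max(0.252, 1.000) = 1.000
w \/ t = max(0.120, 0.112) = 0.120
(u \/ ((w /\ w) -> (~(v & w) /\ w))) -> (w \/ t) = min(1, 1 − 1.000 + 0.120) = min(1, 0.120) = 0.120
(v -> (w -> ~t)) /\ ((u \/ ((w /\ w) -> (~(v & w) /\ w))) -> (w \/ t)) = min(1.000, 0.120) = 0.120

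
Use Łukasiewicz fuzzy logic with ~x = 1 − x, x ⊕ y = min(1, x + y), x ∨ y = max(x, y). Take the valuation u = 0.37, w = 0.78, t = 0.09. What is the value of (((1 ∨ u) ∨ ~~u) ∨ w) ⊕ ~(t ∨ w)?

1 ∨ u = max(1.00, 0.37) = 1.00
~u = 1 − 0.37 = 0.63
~~u = 1 − 0.63 = 0.37
(1 ∨ u) ∨ ~~u = max(1.00, 0.37) = 1.00
((1 ∨ u) ∨ ~~u) ∨ w = max(1.00, 0.78) = 1.00
t ∨ w = max(0.09, 0.78) = 0.78
~(t ∨ w) = 1 − 0.78 = 0.22
(((1 ∨ u) ∨ ~~u) ∨ w) ⊕ ~(t ∨ w) = min(1, 1.00 + 0.22) = min(1, 1.22) = 1.00

1.00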